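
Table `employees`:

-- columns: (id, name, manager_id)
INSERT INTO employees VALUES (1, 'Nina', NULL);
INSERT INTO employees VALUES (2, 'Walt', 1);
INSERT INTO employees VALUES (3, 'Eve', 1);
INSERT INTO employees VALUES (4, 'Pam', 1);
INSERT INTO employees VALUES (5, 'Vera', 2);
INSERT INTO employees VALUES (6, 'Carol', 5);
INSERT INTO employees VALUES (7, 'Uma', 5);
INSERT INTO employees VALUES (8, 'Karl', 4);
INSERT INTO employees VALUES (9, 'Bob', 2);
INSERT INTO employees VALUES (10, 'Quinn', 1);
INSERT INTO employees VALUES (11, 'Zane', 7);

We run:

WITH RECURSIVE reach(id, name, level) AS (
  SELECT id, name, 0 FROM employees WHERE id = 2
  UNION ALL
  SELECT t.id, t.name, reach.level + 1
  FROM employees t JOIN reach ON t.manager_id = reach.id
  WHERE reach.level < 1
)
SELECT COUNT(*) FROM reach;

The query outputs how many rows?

3

Base: id=2 (Walt) at level 0.
Iteration 1: rows with manager_id in {2} -> Vera (id 5, level 1), Bob (id 9, level 1).
Iteration 2: level < 1 fails for all current rows; recursion stops.
Total rows emitted: 3.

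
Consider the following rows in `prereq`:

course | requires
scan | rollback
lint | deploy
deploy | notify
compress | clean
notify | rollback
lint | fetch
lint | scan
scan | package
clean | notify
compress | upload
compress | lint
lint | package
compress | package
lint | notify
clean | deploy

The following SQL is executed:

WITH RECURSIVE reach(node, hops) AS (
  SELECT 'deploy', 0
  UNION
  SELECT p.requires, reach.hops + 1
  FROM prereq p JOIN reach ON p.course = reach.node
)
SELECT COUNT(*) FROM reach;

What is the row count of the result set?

3

Base: (deploy, hops=0).
Iteration 1: edges from {deploy} -> (notify, hops=1).
Iteration 2: edges from {notify} -> (rollback, hops=2).
Iteration 3: no outgoing edges from {rollback}; recursion stops.
Total rows emitted: 3.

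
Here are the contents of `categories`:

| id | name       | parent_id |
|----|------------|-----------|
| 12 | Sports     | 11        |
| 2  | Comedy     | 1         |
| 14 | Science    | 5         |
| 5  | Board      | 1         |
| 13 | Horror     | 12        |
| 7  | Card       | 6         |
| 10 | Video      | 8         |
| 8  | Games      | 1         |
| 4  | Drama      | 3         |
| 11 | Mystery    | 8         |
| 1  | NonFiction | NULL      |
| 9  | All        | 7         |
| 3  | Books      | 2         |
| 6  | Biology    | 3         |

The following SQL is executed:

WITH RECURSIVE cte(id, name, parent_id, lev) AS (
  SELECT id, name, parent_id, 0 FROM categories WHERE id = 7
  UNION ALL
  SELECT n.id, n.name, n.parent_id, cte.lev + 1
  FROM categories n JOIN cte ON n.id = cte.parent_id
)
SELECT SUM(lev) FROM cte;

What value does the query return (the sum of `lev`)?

10

Base: id=7 (Card), parent_id=6, lev 0.
Iteration 1: join on id=6 -> Biology (id 6, parent_id=3, lev 1).
Iteration 2: join on id=3 -> Books (id 3, parent_id=2, lev 2).
Iteration 3: join on id=2 -> Comedy (id 2, parent_id=1, lev 3).
Iteration 4: join on id=1 -> NonFiction (id 1, parent_id=NULL, lev 4).
Iteration 5: parent_id is NULL; no match; recursion stops.
SUM(lev) = 0 + 1 + 2 + 3 + 4 = 10.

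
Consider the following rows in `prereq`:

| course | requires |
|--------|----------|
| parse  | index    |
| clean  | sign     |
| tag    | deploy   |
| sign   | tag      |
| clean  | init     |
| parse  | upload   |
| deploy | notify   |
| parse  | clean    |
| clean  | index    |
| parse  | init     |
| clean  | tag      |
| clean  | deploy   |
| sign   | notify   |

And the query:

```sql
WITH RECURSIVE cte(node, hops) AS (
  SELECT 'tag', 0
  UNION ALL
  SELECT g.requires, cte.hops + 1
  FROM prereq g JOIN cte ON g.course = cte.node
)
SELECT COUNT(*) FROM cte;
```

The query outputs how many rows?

Base: (tag, hops=0).
Iteration 1: edges from {tag} -> (deploy, hops=1).
Iteration 2: edges from {deploy} -> (notify, hops=2).
Iteration 3: no outgoing edges from {notify}; recursion stops.
Total rows emitted: 3.

3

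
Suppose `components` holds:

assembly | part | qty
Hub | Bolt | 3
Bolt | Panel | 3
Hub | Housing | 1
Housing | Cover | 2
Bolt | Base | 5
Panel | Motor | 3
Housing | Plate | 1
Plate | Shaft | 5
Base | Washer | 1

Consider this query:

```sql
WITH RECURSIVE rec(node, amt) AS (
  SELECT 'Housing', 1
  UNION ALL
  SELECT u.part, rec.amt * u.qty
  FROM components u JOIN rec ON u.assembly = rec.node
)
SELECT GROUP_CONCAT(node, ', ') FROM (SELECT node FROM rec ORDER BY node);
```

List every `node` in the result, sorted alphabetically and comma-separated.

Cover, Housing, Plate, Shaft

Base: (Housing, amt=1).
Iteration 1: components of {Housing} -> Cover = 1*2 = 2, Plate = 1*1 = 1.
Iteration 2: components of {Cover,Plate} -> Shaft = 1*5 = 5.
Iteration 3: no further components; recursion stops.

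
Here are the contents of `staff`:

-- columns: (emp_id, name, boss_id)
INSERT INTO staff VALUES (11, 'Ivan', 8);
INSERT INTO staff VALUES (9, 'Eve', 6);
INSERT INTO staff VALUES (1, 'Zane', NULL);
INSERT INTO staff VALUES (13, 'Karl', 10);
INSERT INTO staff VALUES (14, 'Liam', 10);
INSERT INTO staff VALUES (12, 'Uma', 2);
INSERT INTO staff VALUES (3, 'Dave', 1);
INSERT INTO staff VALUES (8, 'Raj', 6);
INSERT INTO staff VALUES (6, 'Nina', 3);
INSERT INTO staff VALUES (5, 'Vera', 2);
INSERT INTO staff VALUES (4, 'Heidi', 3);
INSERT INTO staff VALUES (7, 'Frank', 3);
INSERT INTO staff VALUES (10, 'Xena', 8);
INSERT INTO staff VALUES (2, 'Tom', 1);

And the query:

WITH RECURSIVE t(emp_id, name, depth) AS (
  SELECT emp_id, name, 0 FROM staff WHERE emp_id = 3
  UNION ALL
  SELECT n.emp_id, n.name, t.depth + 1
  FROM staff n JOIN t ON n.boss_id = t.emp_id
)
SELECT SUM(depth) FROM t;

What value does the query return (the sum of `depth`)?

Base: emp_id=3 (Dave) at depth 0.
Iteration 1: rows with boss_id in {3} -> Heidi (id 4, depth 1), Nina (id 6, depth 1), Frank (id 7, depth 1).
Iteration 2: rows with boss_id in {4,6,7} -> Raj (id 8, depth 2), Eve (id 9, depth 2).
Iteration 3: rows with boss_id in {8,9} -> Xena (id 10, depth 3), Ivan (id 11, depth 3).
Iteration 4: rows with boss_id in {10,11} -> Karl (id 13, depth 4), Liam (id 14, depth 4).
Iteration 5: no rows with boss_id in {13,14}; recursion stops.
SUM(depth) = 0 + 1 + 1 + 1 + 2 + 2 + 3 + 3 + 4 + 4 = 21.

21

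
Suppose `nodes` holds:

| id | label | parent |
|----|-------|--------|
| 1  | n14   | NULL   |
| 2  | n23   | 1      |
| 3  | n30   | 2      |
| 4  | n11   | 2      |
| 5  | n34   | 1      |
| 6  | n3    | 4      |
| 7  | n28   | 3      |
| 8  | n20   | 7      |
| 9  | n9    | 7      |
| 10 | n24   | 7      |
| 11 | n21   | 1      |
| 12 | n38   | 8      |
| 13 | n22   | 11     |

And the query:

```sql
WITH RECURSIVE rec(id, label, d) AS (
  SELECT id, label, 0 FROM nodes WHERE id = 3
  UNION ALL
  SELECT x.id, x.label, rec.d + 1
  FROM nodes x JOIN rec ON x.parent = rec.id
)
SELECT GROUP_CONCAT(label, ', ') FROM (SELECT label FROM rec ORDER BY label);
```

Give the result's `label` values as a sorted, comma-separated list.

n20, n24, n28, n30, n38, n9

Base: id=3 (n30) at d 0.
Iteration 1: rows with parent in {3} -> n28 (id 7, d 1).
Iteration 2: rows with parent in {7} -> n20 (id 8, d 2), n9 (id 9, d 2), n24 (id 10, d 2).
Iteration 3: rows with parent in {8,9,10} -> n38 (id 12, d 3).
Iteration 4: no rows with parent in {12}; recursion stops.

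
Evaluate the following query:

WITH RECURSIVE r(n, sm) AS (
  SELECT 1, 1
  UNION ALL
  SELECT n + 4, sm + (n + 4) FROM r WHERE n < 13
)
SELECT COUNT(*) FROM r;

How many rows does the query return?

4

Base: n=1, sm=1.
Iteration 1: 1 < 13 holds -> n = 1 + 4 = 5, sm = 1 + 5 = 6.
Iteration 2: 5 < 13 holds -> n = 5 + 4 = 9, sm = 6 + 9 = 15.
Iteration 3: 9 < 13 holds -> n = 9 + 4 = 13, sm = 15 + 13 = 28.
Iteration 4: 13 < 13 fails; recursion stops.
Total rows emitted: 4.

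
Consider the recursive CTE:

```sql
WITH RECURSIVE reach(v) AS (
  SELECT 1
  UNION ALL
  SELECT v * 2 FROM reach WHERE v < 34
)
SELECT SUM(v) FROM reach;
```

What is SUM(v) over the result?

127

Base: v=1.
Iteration 1: 1 < 34 holds -> v = 1 * 2 = 2.
Iteration 2: 2 < 34 holds -> v = 2 * 2 = 4.
Iteration 3: 4 < 34 holds -> v = 4 * 2 = 8.
Iteration 4: 8 < 34 holds -> v = 8 * 2 = 16.
Iteration 5: 16 < 34 holds -> v = 16 * 2 = 32.
Iteration 6: 32 < 34 holds -> v = 32 * 2 = 64.
Iteration 7: 64 < 34 fails; recursion stops.
SUM(v) = 1 + 2 + 4 + 8 + 16 + 32 + 64 = 127.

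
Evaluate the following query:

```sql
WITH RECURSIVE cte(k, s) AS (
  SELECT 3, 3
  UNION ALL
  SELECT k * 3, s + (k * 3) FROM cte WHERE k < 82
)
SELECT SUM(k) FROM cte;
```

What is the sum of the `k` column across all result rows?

363

Base: k=3, s=3.
Iteration 1: 3 < 82 holds -> k = 3 * 3 = 9, s = 3 + 9 = 12.
Iteration 2: 9 < 82 holds -> k = 9 * 3 = 27, s = 12 + 27 = 39.
Iteration 3: 27 < 82 holds -> k = 27 * 3 = 81, s = 39 + 81 = 120.
Iteration 4: 81 < 82 holds -> k = 81 * 3 = 243, s = 120 + 243 = 363.
Iteration 5: 243 < 82 fails; recursion stops.
SUM(k) = 3 + 9 + 27 + 81 + 243 = 363.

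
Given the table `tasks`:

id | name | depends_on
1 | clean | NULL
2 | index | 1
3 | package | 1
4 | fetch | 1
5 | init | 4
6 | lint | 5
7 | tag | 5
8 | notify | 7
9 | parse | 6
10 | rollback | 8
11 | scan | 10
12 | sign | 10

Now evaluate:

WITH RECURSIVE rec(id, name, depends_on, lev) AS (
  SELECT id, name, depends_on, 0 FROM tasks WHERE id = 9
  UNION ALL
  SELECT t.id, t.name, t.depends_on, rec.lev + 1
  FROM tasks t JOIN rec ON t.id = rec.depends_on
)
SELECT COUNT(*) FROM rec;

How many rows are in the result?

5

Base: id=9 (parse), depends_on=6, lev 0.
Iteration 1: join on id=6 -> lint (id 6, depends_on=5, lev 1).
Iteration 2: join on id=5 -> init (id 5, depends_on=4, lev 2).
Iteration 3: join on id=4 -> fetch (id 4, depends_on=1, lev 3).
Iteration 4: join on id=1 -> clean (id 1, depends_on=NULL, lev 4).
Iteration 5: depends_on is NULL; no match; recursion stops.
Total rows emitted: 5.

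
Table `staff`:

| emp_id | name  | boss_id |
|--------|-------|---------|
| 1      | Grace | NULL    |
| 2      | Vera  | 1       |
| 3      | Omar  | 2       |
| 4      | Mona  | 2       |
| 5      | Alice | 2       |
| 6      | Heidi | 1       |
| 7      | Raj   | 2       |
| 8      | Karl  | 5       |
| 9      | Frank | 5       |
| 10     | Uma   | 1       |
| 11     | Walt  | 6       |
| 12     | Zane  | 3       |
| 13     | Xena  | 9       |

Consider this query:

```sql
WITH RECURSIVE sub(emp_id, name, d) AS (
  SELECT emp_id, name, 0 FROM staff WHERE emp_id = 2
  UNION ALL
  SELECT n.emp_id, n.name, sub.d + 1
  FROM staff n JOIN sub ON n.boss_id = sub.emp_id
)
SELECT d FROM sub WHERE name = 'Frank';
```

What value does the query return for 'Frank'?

Base: emp_id=2 (Vera) at d 0.
Iteration 1: rows with boss_id in {2} -> Omar (id 3, d 1), Mona (id 4, d 1), Alice (id 5, d 1), Raj (id 7, d 1).
Iteration 2: rows with boss_id in {3,4,5,7} -> Karl (id 8, d 2), Frank (id 9, d 2), Zane (id 12, d 2).
Iteration 3: rows with boss_id in {8,9,12} -> Xena (id 13, d 3).
Iteration 4: no rows with boss_id in {13}; recursion stops.

2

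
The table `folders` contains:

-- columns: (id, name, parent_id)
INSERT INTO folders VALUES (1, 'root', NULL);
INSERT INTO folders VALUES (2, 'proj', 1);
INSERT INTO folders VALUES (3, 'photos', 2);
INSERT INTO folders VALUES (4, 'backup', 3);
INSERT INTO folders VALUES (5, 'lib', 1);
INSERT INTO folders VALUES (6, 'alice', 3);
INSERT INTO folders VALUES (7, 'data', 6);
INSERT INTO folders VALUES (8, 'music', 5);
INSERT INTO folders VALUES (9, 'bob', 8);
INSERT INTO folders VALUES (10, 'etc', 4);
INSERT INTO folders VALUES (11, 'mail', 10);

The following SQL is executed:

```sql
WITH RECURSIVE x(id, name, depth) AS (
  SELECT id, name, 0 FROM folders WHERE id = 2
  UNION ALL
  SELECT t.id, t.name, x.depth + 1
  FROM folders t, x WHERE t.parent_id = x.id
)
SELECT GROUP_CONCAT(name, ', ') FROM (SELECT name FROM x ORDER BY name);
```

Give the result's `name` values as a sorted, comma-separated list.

Base: id=2 (proj) at depth 0.
Iteration 1: rows with parent_id in {2} -> photos (id 3, depth 1).
Iteration 2: rows with parent_id in {3} -> backup (id 4, depth 2), alice (id 6, depth 2).
Iteration 3: rows with parent_id in {4,6} -> data (id 7, depth 3), etc (id 10, depth 3).
Iteration 4: rows with parent_id in {7,10} -> mail (id 11, depth 4).
Iteration 5: no rows with parent_id in {11}; recursion stops.

alice, backup, data, etc, mail, photos, proj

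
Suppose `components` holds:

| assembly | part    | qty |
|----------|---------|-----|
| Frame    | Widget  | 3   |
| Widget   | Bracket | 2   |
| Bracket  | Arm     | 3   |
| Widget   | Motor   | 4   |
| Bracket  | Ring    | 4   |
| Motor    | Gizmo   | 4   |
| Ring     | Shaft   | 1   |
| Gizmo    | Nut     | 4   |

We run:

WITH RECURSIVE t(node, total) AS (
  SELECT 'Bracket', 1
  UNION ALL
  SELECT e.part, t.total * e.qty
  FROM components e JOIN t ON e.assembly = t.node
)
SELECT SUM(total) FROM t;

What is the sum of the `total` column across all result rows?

Base: (Bracket, total=1).
Iteration 1: components of {Bracket} -> Arm = 1*3 = 3, Ring = 1*4 = 4.
Iteration 2: components of {Arm,Ring} -> Shaft = 4*1 = 4.
Iteration 3: no further components; recursion stops.
SUM(total) = 1 + 3 + 4 + 4 = 12.

12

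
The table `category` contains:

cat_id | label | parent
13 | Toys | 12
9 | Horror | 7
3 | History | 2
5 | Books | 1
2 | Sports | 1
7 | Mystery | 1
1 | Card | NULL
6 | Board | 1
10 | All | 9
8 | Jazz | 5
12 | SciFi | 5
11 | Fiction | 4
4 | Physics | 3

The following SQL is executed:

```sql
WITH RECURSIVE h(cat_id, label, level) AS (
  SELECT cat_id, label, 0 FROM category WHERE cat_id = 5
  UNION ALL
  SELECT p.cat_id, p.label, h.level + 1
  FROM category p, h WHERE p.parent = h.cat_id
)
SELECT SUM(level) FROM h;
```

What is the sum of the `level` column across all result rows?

Base: cat_id=5 (Books) at level 0.
Iteration 1: rows with parent in {5} -> Jazz (id 8, level 1), SciFi (id 12, level 1).
Iteration 2: rows with parent in {8,12} -> Toys (id 13, level 2).
Iteration 3: no rows with parent in {13}; recursion stops.
SUM(level) = 0 + 1 + 1 + 2 = 4.

4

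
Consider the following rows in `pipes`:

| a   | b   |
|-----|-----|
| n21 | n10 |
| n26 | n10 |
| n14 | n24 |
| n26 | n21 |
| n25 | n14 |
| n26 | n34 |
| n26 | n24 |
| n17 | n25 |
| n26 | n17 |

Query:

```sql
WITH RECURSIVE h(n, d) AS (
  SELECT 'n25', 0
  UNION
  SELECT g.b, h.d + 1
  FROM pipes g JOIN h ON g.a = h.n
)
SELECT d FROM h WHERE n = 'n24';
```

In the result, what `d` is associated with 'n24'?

Base: (n25, d=0).
Iteration 1: edges from {n25} -> (n14, d=1).
Iteration 2: edges from {n14} -> (n24, d=2).
Iteration 3: no outgoing edges from {n24}; recursion stops.

2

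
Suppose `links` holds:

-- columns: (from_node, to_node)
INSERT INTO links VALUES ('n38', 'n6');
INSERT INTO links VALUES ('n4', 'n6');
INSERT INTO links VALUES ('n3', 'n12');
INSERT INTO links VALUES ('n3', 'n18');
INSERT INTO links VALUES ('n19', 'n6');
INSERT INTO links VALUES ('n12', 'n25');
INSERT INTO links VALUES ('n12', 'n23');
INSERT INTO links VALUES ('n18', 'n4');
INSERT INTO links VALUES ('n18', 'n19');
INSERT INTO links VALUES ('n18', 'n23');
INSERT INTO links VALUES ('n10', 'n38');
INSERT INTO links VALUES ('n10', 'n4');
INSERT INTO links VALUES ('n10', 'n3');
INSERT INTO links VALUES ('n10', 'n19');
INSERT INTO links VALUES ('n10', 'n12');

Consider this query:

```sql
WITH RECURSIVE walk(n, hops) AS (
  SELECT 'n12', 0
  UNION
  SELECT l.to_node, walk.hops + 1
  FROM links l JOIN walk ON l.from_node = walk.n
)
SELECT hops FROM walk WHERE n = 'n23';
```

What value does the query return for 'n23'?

1

Base: (n12, hops=0).
Iteration 1: edges from {n12} -> (n23, hops=1), (n25, hops=1).
Iteration 2: no outgoing edges from {n23,n25}; recursion stops.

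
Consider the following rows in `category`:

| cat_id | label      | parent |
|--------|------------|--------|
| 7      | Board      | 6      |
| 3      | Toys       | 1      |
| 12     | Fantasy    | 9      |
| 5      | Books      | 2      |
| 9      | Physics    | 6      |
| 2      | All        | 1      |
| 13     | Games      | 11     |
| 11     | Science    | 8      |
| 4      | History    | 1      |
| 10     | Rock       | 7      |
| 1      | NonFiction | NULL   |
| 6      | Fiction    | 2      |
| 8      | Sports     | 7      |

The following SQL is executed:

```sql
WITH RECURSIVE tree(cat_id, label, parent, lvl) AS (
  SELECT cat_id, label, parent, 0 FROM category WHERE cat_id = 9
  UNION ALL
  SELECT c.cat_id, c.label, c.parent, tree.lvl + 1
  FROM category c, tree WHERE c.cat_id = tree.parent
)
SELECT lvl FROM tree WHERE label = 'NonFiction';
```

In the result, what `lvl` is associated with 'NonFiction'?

3

Base: cat_id=9 (Physics), parent=6, lvl 0.
Iteration 1: join on cat_id=6 -> Fiction (id 6, parent=2, lvl 1).
Iteration 2: join on cat_id=2 -> All (id 2, parent=1, lvl 2).
Iteration 3: join on cat_id=1 -> NonFiction (id 1, parent=NULL, lvl 3).
Iteration 4: parent is NULL; no match; recursion stops.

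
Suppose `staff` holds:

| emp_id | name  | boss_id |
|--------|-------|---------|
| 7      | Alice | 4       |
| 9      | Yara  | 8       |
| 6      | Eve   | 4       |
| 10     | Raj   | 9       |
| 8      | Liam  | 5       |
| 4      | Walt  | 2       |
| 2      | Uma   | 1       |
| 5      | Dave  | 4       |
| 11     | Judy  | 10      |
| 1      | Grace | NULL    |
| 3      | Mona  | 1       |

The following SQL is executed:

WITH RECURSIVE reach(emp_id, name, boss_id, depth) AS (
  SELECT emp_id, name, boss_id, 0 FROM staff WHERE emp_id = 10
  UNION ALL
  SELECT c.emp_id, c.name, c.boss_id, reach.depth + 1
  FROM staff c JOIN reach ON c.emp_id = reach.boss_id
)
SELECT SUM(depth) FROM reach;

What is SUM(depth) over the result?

Base: emp_id=10 (Raj), boss_id=9, depth 0.
Iteration 1: join on emp_id=9 -> Yara (id 9, boss_id=8, depth 1).
Iteration 2: join on emp_id=8 -> Liam (id 8, boss_id=5, depth 2).
Iteration 3: join on emp_id=5 -> Dave (id 5, boss_id=4, depth 3).
Iteration 4: join on emp_id=4 -> Walt (id 4, boss_id=2, depth 4).
Iteration 5: join on emp_id=2 -> Uma (id 2, boss_id=1, depth 5).
Iteration 6: join on emp_id=1 -> Grace (id 1, boss_id=NULL, depth 6).
Iteration 7: boss_id is NULL; no match; recursion stops.
SUM(depth) = 0 + 1 + 2 + 3 + 4 + 5 + 6 = 21.

21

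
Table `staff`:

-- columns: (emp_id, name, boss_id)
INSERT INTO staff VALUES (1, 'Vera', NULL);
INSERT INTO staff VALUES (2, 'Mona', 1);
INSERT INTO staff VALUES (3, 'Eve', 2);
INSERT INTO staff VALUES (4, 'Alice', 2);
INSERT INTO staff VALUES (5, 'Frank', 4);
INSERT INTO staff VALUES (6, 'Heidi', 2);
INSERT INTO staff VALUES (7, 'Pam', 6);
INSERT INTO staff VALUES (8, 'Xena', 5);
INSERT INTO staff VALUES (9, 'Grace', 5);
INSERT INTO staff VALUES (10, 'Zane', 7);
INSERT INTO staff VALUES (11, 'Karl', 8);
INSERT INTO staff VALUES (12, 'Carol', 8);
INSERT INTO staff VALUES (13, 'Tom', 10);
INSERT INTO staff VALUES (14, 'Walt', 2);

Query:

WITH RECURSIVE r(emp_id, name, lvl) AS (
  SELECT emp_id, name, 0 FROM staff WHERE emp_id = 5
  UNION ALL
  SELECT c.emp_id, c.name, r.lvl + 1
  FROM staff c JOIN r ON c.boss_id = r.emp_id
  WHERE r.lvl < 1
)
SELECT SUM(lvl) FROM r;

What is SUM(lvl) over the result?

2

Base: emp_id=5 (Frank) at lvl 0.
Iteration 1: rows with boss_id in {5} -> Xena (id 8, lvl 1), Grace (id 9, lvl 1).
Iteration 2: lvl < 1 fails for all current rows; recursion stops.
SUM(lvl) = 0 + 1 + 1 = 2.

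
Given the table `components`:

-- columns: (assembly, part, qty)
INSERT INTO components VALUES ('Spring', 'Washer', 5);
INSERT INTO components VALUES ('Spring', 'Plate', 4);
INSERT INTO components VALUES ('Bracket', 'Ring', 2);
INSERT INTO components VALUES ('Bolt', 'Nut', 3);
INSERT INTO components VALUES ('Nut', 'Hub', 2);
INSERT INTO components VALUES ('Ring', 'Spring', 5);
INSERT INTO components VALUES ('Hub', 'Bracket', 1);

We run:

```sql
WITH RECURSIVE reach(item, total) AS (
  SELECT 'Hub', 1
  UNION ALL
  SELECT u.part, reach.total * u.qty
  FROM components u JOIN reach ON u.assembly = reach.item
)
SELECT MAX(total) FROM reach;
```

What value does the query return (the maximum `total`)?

Base: (Hub, total=1).
Iteration 1: components of {Hub} -> Bracket = 1*1 = 1.
Iteration 2: components of {Bracket} -> Ring = 1*2 = 2.
Iteration 3: components of {Ring} -> Spring = 2*5 = 10.
Iteration 4: components of {Spring} -> Plate = 10*4 = 40, Washer = 10*5 = 50.
Iteration 5: no further components; recursion stops.
total values: 1, 1, 2, 10, 40, 50; the maximum is 50.

50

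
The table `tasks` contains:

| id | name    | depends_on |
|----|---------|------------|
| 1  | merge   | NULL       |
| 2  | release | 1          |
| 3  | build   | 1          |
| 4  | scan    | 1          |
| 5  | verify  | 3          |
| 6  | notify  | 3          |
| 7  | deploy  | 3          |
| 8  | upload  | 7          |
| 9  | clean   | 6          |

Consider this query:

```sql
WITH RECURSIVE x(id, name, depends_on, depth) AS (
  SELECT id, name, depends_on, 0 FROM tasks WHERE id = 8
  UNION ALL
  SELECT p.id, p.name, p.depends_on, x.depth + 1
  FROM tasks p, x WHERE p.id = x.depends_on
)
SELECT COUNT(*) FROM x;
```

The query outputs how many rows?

4

Base: id=8 (upload), depends_on=7, depth 0.
Iteration 1: join on id=7 -> deploy (id 7, depends_on=3, depth 1).
Iteration 2: join on id=3 -> build (id 3, depends_on=1, depth 2).
Iteration 3: join on id=1 -> merge (id 1, depends_on=NULL, depth 3).
Iteration 4: depends_on is NULL; no match; recursion stops.
Total rows emitted: 4.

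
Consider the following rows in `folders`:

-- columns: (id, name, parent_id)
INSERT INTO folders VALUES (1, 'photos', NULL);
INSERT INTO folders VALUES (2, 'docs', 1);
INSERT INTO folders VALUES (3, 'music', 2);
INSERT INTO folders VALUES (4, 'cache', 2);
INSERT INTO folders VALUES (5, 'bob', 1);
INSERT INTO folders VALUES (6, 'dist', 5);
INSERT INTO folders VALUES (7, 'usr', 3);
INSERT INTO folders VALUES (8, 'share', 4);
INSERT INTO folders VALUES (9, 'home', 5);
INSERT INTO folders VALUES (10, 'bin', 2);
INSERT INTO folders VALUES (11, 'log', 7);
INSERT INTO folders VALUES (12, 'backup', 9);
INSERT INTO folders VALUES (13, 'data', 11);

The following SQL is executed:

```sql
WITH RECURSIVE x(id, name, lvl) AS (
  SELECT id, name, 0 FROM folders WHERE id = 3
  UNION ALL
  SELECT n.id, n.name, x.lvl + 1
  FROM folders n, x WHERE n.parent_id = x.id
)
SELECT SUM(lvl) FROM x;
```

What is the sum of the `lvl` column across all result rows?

Base: id=3 (music) at lvl 0.
Iteration 1: rows with parent_id in {3} -> usr (id 7, lvl 1).
Iteration 2: rows with parent_id in {7} -> log (id 11, lvl 2).
Iteration 3: rows with parent_id in {11} -> data (id 13, lvl 3).
Iteration 4: no rows with parent_id in {13}; recursion stops.
SUM(lvl) = 0 + 1 + 2 + 3 = 6.

6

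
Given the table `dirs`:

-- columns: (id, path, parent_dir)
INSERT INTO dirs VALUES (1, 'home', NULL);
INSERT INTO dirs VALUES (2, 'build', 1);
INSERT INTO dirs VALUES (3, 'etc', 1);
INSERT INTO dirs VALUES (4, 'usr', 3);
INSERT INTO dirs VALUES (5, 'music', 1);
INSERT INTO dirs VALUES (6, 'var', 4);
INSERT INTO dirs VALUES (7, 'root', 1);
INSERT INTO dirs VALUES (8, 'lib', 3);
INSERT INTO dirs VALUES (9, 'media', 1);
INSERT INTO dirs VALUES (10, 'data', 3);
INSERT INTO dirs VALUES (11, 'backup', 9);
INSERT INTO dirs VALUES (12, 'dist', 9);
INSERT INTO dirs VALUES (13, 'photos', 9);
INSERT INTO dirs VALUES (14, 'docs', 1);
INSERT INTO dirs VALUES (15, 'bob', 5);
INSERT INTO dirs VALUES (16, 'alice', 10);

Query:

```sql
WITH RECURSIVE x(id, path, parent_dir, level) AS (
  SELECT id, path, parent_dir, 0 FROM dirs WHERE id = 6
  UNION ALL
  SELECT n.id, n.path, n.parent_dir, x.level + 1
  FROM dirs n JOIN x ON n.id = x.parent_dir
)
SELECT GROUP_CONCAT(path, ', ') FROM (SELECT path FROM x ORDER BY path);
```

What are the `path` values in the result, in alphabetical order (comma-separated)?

etc, home, usr, var

Base: id=6 (var), parent_dir=4, level 0.
Iteration 1: join on id=4 -> usr (id 4, parent_dir=3, level 1).
Iteration 2: join on id=3 -> etc (id 3, parent_dir=1, level 2).
Iteration 3: join on id=1 -> home (id 1, parent_dir=NULL, level 3).
Iteration 4: parent_dir is NULL; no match; recursion stops.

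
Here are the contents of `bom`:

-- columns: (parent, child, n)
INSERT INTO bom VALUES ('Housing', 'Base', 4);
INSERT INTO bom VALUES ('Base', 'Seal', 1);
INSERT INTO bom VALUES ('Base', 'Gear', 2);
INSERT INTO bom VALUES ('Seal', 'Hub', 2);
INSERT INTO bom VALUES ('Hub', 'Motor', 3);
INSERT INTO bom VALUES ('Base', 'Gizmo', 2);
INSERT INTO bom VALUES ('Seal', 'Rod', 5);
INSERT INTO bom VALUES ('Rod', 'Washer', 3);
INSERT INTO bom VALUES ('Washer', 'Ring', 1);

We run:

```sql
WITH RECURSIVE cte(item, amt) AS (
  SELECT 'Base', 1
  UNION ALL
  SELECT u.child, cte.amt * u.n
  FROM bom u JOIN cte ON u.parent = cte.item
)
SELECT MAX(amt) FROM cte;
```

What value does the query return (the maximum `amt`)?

15

Base: (Base, amt=1).
Iteration 1: components of {Base} -> Gear = 1*2 = 2, Gizmo = 1*2 = 2, Seal = 1*1 = 1.
Iteration 2: components of {Gear,Gizmo,Seal} -> Hub = 1*2 = 2, Rod = 1*5 = 5.
Iteration 3: components of {Hub,Rod} -> Motor = 2*3 = 6, Washer = 5*3 = 15.
Iteration 4: components of {Motor,Washer} -> Ring = 15*1 = 15.
Iteration 5: no further components; recursion stops.
amt values: 1, 1, 2, 2, 2, 5, 6, 15, 15; the maximum is 15.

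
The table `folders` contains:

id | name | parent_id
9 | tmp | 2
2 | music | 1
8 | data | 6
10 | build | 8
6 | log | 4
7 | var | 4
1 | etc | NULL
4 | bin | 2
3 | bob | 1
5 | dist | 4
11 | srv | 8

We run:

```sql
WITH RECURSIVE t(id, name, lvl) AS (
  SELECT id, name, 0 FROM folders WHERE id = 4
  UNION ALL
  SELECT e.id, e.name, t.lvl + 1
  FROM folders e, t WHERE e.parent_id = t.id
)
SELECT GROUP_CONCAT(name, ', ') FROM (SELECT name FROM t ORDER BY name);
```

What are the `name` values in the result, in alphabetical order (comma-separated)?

bin, build, data, dist, log, srv, var

Base: id=4 (bin) at lvl 0.
Iteration 1: rows with parent_id in {4} -> dist (id 5, lvl 1), log (id 6, lvl 1), var (id 7, lvl 1).
Iteration 2: rows with parent_id in {5,6,7} -> data (id 8, lvl 2).
Iteration 3: rows with parent_id in {8} -> build (id 10, lvl 3), srv (id 11, lvl 3).
Iteration 4: no rows with parent_id in {10,11}; recursion stops.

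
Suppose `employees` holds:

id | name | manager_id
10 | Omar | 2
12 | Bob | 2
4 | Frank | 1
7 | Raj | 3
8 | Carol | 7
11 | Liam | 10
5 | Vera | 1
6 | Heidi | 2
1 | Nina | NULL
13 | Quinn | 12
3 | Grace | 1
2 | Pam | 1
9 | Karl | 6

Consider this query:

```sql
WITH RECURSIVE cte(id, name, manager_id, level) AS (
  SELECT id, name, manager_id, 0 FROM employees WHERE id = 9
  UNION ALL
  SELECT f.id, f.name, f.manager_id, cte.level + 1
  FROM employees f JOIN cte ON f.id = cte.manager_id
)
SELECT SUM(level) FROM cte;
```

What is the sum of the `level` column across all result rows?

6

Base: id=9 (Karl), manager_id=6, level 0.
Iteration 1: join on id=6 -> Heidi (id 6, manager_id=2, level 1).
Iteration 2: join on id=2 -> Pam (id 2, manager_id=1, level 2).
Iteration 3: join on id=1 -> Nina (id 1, manager_id=NULL, level 3).
Iteration 4: manager_id is NULL; no match; recursion stops.
SUM(level) = 0 + 1 + 2 + 3 = 6.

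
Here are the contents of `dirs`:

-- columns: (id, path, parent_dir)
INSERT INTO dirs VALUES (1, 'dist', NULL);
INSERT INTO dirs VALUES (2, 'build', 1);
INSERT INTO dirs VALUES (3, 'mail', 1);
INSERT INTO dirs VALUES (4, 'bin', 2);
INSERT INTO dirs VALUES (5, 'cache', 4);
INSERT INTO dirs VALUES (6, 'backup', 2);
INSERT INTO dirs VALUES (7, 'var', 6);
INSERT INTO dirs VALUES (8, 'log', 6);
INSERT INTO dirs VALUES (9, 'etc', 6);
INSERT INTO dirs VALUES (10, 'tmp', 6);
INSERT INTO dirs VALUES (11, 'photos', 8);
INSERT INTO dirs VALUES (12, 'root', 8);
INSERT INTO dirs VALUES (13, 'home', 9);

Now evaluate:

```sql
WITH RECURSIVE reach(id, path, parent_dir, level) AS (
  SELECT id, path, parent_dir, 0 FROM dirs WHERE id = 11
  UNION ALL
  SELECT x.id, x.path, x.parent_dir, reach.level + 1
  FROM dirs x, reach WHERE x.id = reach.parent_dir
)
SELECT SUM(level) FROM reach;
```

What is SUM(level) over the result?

10

Base: id=11 (photos), parent_dir=8, level 0.
Iteration 1: join on id=8 -> log (id 8, parent_dir=6, level 1).
Iteration 2: join on id=6 -> backup (id 6, parent_dir=2, level 2).
Iteration 3: join on id=2 -> build (id 2, parent_dir=1, level 3).
Iteration 4: join on id=1 -> dist (id 1, parent_dir=NULL, level 4).
Iteration 5: parent_dir is NULL; no match; recursion stops.
SUM(level) = 0 + 1 + 2 + 3 + 4 = 10.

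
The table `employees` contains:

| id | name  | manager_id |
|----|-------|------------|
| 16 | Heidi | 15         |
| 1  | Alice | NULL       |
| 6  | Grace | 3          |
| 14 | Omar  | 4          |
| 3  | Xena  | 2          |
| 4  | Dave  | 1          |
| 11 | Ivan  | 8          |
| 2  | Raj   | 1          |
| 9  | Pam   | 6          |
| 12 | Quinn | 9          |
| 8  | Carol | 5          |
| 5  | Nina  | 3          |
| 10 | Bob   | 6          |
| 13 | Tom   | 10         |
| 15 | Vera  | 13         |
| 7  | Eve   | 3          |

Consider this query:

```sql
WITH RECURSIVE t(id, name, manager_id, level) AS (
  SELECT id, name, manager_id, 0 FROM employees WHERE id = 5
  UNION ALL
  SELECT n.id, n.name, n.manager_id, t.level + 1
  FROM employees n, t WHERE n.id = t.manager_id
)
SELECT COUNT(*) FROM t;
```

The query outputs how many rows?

Base: id=5 (Nina), manager_id=3, level 0.
Iteration 1: join on id=3 -> Xena (id 3, manager_id=2, level 1).
Iteration 2: join on id=2 -> Raj (id 2, manager_id=1, level 2).
Iteration 3: join on id=1 -> Alice (id 1, manager_id=NULL, level 3).
Iteration 4: manager_id is NULL; no match; recursion stops.
Total rows emitted: 4.

4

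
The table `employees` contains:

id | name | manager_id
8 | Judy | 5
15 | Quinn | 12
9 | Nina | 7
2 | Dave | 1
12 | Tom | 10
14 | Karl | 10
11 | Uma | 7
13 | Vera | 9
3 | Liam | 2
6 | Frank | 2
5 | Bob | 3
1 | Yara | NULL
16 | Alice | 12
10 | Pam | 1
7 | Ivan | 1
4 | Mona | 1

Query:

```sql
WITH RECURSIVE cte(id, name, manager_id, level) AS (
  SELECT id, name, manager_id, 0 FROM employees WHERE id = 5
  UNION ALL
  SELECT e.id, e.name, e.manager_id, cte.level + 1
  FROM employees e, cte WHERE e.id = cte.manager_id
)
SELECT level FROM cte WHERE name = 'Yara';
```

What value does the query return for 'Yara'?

3

Base: id=5 (Bob), manager_id=3, level 0.
Iteration 1: join on id=3 -> Liam (id 3, manager_id=2, level 1).
Iteration 2: join on id=2 -> Dave (id 2, manager_id=1, level 2).
Iteration 3: join on id=1 -> Yara (id 1, manager_id=NULL, level 3).
Iteration 4: manager_id is NULL; no match; recursion stops.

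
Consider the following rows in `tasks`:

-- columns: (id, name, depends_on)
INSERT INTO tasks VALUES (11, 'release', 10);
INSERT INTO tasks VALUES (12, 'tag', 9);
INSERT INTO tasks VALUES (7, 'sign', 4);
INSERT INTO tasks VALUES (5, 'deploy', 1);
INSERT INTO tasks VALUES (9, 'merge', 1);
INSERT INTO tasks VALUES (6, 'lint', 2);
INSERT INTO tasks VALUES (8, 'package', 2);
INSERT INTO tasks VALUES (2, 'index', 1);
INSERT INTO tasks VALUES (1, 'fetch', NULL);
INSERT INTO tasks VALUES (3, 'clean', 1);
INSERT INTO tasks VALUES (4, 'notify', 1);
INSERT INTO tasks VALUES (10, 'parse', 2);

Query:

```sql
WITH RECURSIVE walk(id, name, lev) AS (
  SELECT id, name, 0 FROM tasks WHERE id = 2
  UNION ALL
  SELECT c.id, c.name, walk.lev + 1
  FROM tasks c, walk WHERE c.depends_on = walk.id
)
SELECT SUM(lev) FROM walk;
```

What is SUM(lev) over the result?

Base: id=2 (index) at lev 0.
Iteration 1: rows with depends_on in {2} -> lint (id 6, lev 1), package (id 8, lev 1), parse (id 10, lev 1).
Iteration 2: rows with depends_on in {6,8,10} -> release (id 11, lev 2).
Iteration 3: no rows with depends_on in {11}; recursion stops.
SUM(lev) = 0 + 1 + 1 + 1 + 2 = 5.

5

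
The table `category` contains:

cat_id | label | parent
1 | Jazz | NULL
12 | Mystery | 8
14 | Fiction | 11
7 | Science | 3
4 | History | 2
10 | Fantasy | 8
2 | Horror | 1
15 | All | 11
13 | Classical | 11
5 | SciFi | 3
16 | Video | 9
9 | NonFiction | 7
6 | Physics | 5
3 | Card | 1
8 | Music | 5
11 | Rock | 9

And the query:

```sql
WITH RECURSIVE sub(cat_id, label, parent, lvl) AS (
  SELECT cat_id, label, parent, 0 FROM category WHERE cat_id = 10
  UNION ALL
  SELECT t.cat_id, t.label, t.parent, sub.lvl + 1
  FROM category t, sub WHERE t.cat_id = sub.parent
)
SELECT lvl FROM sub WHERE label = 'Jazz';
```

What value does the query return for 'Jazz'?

4

Base: cat_id=10 (Fantasy), parent=8, lvl 0.
Iteration 1: join on cat_id=8 -> Music (id 8, parent=5, lvl 1).
Iteration 2: join on cat_id=5 -> SciFi (id 5, parent=3, lvl 2).
Iteration 3: join on cat_id=3 -> Card (id 3, parent=1, lvl 3).
Iteration 4: join on cat_id=1 -> Jazz (id 1, parent=NULL, lvl 4).
Iteration 5: parent is NULL; no match; recursion stops.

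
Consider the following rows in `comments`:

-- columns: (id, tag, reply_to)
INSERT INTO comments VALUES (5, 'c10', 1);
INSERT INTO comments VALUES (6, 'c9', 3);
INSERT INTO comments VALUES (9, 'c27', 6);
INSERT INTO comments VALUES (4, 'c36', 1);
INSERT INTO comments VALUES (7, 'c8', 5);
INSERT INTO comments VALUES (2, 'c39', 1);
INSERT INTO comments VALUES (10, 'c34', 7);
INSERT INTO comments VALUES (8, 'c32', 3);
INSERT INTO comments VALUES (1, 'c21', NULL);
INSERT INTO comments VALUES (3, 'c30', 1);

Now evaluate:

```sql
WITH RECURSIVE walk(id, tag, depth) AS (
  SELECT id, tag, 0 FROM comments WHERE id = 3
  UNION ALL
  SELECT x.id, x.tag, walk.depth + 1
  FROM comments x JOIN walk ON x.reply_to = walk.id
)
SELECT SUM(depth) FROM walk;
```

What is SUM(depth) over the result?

Base: id=3 (c30) at depth 0.
Iteration 1: rows with reply_to in {3} -> c9 (id 6, depth 1), c32 (id 8, depth 1).
Iteration 2: rows with reply_to in {6,8} -> c27 (id 9, depth 2).
Iteration 3: no rows with reply_to in {9}; recursion stops.
SUM(depth) = 0 + 1 + 1 + 2 = 4.

4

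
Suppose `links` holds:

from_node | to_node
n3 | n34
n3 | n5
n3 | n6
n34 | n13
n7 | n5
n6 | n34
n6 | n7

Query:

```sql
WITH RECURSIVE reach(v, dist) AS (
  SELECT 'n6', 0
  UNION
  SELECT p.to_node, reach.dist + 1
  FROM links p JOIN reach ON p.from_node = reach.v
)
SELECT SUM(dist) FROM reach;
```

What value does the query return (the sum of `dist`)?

6

Base: (n6, dist=0).
Iteration 1: edges from {n6} -> (n34, dist=1), (n7, dist=1).
Iteration 2: edges from {n34,n7} -> (n13, dist=2), (n5, dist=2).
Iteration 3: no outgoing edges from {n13,n5}; recursion stops.
SUM(dist) = 0 + 1 + 1 + 2 + 2 = 6.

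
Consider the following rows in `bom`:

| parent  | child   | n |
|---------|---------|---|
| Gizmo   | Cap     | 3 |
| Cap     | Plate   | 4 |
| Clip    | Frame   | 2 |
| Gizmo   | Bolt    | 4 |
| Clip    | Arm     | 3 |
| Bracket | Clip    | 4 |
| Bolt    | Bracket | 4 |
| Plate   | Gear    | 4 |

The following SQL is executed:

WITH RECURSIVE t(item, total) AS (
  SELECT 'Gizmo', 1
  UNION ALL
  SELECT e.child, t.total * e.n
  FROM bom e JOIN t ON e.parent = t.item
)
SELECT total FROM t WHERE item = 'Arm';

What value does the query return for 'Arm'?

192

Base: (Gizmo, total=1).
Iteration 1: components of {Gizmo} -> Bolt = 1*4 = 4, Cap = 1*3 = 3.
Iteration 2: components of {Bolt,Cap} -> Bracket = 4*4 = 16, Plate = 3*4 = 12.
Iteration 3: components of {Bracket,Plate} -> Clip = 16*4 = 64, Gear = 12*4 = 48.
Iteration 4: components of {Clip,Gear} -> Arm = 64*3 = 192, Frame = 64*2 = 128.
Iteration 5: no further components; recursion stops.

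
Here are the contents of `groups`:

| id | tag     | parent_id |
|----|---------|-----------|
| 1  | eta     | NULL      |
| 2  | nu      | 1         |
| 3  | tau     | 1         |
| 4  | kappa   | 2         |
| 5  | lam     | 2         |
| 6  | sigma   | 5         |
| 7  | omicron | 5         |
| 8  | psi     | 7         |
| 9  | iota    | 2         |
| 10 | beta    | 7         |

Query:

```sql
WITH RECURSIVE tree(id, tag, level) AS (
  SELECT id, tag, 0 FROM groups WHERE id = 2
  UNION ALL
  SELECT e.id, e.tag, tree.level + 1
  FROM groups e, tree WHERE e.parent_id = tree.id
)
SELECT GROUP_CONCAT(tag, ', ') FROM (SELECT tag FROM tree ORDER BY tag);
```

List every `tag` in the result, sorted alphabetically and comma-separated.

beta, iota, kappa, lam, nu, omicron, psi, sigma

Base: id=2 (nu) at level 0.
Iteration 1: rows with parent_id in {2} -> kappa (id 4, level 1), lam (id 5, level 1), iota (id 9, level 1).
Iteration 2: rows with parent_id in {4,5,9} -> sigma (id 6, level 2), omicron (id 7, level 2).
Iteration 3: rows with parent_id in {6,7} -> psi (id 8, level 3), beta (id 10, level 3).
Iteration 4: no rows with parent_id in {8,10}; recursion stops.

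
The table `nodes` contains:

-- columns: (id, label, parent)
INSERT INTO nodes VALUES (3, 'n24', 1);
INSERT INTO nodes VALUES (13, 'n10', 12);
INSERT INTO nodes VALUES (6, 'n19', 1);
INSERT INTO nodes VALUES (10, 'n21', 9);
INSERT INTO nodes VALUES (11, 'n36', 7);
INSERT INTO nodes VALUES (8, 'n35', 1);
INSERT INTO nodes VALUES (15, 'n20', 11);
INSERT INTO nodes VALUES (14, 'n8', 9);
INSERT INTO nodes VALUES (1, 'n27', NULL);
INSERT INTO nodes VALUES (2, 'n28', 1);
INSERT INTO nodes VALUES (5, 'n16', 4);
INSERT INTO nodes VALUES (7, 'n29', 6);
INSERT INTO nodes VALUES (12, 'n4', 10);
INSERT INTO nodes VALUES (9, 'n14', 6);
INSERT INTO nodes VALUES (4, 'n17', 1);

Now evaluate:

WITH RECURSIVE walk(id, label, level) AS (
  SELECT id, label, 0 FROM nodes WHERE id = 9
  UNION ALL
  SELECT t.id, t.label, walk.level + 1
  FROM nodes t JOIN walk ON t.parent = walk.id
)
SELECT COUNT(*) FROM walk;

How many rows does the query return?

Base: id=9 (n14) at level 0.
Iteration 1: rows with parent in {9} -> n21 (id 10, level 1), n8 (id 14, level 1).
Iteration 2: rows with parent in {10,14} -> n4 (id 12, level 2).
Iteration 3: rows with parent in {12} -> n10 (id 13, level 3).
Iteration 4: no rows with parent in {13}; recursion stops.
Total rows emitted: 5.

5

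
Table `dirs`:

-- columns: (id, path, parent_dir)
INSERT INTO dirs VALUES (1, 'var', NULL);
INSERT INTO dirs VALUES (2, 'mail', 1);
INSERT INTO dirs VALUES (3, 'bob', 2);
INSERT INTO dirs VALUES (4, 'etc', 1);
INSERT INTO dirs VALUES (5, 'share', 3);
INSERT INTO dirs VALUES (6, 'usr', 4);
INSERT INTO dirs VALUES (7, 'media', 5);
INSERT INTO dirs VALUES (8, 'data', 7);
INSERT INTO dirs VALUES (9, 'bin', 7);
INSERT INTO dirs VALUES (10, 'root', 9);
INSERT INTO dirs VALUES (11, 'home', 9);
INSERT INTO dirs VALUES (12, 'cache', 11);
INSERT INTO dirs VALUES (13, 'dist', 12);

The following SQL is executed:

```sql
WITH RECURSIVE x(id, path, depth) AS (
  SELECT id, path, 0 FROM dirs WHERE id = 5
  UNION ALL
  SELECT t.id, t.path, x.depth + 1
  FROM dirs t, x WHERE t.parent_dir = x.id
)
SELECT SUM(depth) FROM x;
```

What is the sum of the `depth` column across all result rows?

Base: id=5 (share) at depth 0.
Iteration 1: rows with parent_dir in {5} -> media (id 7, depth 1).
Iteration 2: rows with parent_dir in {7} -> data (id 8, depth 2), bin (id 9, depth 2).
Iteration 3: rows with parent_dir in {8,9} -> root (id 10, depth 3), home (id 11, depth 3).
Iteration 4: rows with parent_dir in {10,11} -> cache (id 12, depth 4).
Iteration 5: rows with parent_dir in {12} -> dist (id 13, depth 5).
Iteration 6: no rows with parent_dir in {13}; recursion stops.
SUM(depth) = 0 + 1 + 2 + 2 + 3 + 3 + 4 + 5 = 20.

20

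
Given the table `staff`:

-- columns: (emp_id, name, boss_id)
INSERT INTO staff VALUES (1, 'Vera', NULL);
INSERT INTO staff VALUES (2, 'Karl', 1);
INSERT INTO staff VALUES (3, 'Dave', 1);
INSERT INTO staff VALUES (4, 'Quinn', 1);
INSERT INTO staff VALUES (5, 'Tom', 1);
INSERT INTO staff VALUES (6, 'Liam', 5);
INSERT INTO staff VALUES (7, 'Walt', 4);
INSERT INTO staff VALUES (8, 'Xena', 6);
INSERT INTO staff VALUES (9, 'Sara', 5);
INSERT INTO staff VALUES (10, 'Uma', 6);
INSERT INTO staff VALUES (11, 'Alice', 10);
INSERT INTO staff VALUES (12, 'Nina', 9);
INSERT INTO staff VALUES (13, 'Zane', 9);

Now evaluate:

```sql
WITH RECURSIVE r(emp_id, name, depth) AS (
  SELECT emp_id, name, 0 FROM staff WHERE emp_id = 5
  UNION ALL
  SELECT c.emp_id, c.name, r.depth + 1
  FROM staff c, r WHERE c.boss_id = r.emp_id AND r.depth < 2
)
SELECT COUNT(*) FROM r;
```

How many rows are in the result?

Base: emp_id=5 (Tom) at depth 0.
Iteration 1: rows with boss_id in {5} -> Liam (id 6, depth 1), Sara (id 9, depth 1).
Iteration 2: rows with boss_id in {6,9} -> Xena (id 8, depth 2), Uma (id 10, depth 2), Nina (id 12, depth 2), Zane (id 13, depth 2).
Iteration 3: depth < 2 fails for all current rows; recursion stops.
Total rows emitted: 7.

7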